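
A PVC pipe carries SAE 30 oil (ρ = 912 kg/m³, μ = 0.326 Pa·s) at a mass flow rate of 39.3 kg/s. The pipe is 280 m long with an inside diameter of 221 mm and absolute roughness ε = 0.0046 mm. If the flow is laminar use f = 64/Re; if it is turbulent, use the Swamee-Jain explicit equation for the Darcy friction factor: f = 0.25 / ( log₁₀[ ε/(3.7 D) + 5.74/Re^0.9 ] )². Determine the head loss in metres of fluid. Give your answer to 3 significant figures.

h_f ≈ 7.51 m

A = πD²/4 = π(0.221)²/4 = 0.03836 m²; mean velocity V = ṁ/(ρA) = 39.3/(912 · 0.03836) = 1.123 m/s.
Reynolds number Re = ρVD/μ = 912 · 1.123 · 0.221 / 0.326 = 694.5.
Re < 2300 → laminar flow, so f = 64/Re = 64/694.5 = 0.09215 (the turbulent correlation is not needed).
Darcy-Weisbach: ΔP = f(L/D)(ρV²/2) = 0.09215·(280/0.221)·(912·1.123²/2) = 0.09215·1267·575.5 = 6.718e+04 Pa.
Head loss h_f = ΔP/(ρg) = 6.718e+04/(912·9.81) = 7.51 m.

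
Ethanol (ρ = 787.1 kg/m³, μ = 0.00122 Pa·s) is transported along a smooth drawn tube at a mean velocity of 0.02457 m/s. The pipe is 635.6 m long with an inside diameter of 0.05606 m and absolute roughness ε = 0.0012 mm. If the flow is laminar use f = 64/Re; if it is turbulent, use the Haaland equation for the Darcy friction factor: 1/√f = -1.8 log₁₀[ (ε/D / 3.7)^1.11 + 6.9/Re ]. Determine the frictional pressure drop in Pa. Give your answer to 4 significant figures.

Reynolds number Re = ρVD/μ = 787.1 · 0.02457 · 0.05606 / 0.00122 = 888.6.
Re < 2300 → laminar flow, so f = 64/Re = 64/888.6 = 0.07202 (the turbulent correlation is not needed).
Darcy-Weisbach: ΔP = f(L/D)(ρV²/2) = 0.07202·(635.6/0.05606)·(787.1·0.02457²/2) = 0.07202·1.134e+04·0.2376 = 194 Pa.

ΔP ≈ 194.0 Pa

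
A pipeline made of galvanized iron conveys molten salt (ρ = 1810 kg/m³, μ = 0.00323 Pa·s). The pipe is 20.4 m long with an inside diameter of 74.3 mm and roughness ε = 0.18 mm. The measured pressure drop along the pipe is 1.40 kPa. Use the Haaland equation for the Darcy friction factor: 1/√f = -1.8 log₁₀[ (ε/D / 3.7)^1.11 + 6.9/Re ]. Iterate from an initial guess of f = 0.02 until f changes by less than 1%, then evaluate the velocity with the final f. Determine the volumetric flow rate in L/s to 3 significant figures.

Q ≈ 1.86 L/s

Rearranging Darcy-Weisbach: V = √(2·ΔP·D/(f·L·ρ)). With ε/D = 0.00018/0.0743 = 0.00242, iterate starting from f = 0.02:
  f = 0.02 → V = √(2·1400·0.0743/(0.02·20.4·1810)) = 0.5308 m/s; Re = ρVD/μ = 2.21e+04; f → 0.02979
  f = 0.02979 → V = 0.4349 m/s; Re = 1.811e+04; f → 0.03068
  f = 0.03068 → V = 0.4285 m/s; Re = 1.784e+04; f → 0.03075
Converged (Δf/f < 1%). With the final f = 0.03075: V = √(2·1400·0.0743/(0.03075·20.4·1810)) = 0.428 m/s.
Q = V·A = 0.428·(π/4·0.0743²) = 0.001856 m³/s = 1.86 L/s.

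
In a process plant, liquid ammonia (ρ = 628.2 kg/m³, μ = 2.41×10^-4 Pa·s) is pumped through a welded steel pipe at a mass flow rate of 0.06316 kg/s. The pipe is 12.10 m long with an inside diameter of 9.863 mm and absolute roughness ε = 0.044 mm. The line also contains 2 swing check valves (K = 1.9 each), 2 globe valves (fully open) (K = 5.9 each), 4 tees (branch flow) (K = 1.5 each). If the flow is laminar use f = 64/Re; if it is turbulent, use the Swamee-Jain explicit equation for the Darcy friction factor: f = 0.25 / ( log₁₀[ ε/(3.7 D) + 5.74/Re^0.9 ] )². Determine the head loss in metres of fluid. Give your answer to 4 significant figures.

A = πD²/4 = π(0.009863)²/4 = 7.64e-05 m²; mean velocity V = ṁ/(ρA) = 0.06316/(628.2 · 7.64e-05) = 1.316 m/s.
Reynolds number Re = ρVD/μ = 628.2 · 1.316 · 0.009863 / 0.000241 = 3.383e+04.
Re > 4000 → turbulent. Relative roughness ε/D = 4.4e-05/0.009863 = 0.00446. Swamee-Jain: f = 0.25/(log₁₀[0.00446/3.7 + 5.74/3.383e+04^0.9])² = 0.25/(log₁₀[0.00121 + 0.000481])² = 0.25/(-2.773)² = 0.03252.
Total minor-loss coefficient ΣK = 2·1.9 + 2·5.9 + 4·1.5 = 21.6.
ΔP = [f·L/D + ΣK]·(ρV²/2) = [0.03252·12.1/0.009863 + 21.6]·(628.2·1.316²/2) = [39.89 + 21.6]·543.9 = 3.345e+04 Pa.
Head loss h_f = ΔP/(ρg) = 3.345e+04/(628.2·9.81) = 5.427 m.

h_f ≈ 5.427 m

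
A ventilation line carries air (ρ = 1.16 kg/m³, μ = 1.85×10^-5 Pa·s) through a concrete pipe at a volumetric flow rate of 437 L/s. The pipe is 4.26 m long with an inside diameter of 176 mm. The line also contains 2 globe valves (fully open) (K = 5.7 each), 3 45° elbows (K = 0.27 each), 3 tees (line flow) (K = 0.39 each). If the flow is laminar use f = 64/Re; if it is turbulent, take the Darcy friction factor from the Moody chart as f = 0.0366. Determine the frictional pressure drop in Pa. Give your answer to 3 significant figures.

ΔP ≈ 2670 Pa

Q = 437 L/s = 437/1000 = 0.437 m³/s.
Cross-sectional area A = πD²/4 = π(0.176)²/4 = 0.02433 m²; mean velocity V = Q/A = 0.437/0.02433 = 17.96 m/s.
Reynolds number Re = ρVD/μ = 1.16 · 17.96 · 0.176 / 1.85e-05 = 1.982e+05.
Re > 4000 → turbulent; use the Moody-chart value f = 0.0366.
Total minor-loss coefficient ΣK = 2·5.7 + 3·0.27 + 3·0.39 = 13.4.
ΔP = [f·L/D + ΣK]·(ρV²/2) = [0.0366·4.26/0.176 + 13.4]·(1.16·17.96²/2) = [0.8859 + 13.4]·187.1 = 2670 Pa.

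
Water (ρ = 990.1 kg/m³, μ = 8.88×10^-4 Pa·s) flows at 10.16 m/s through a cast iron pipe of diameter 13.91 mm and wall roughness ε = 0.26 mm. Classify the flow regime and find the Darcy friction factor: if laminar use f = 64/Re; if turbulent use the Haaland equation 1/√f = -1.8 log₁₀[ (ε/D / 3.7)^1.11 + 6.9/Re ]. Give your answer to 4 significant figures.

Re = ρVD/μ = 990.1·10.16·0.01391/0.000888 = 1.576e+05.
Re > 4000 → turbulent. ε/D = 0.00026/0.01391 = 0.0187; Haaland: 1/√f = -1.8 log₁₀[0.00282 + 4.38e-05] = 4.576, so f = 0.04775.

f ≈ 0.04775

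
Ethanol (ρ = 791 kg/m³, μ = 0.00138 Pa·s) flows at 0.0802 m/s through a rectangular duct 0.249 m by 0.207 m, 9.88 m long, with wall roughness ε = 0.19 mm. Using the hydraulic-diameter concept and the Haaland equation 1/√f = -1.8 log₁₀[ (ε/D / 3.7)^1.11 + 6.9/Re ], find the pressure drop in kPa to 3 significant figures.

ΔP ≈ 0.00352 kPa

Hydraulic diameter D_h = 4A/P = 4·(0.249·0.207)/(2·(0.249+0.207)) = 0.2062/0.912 = 0.2261 m.
Re = ρVD_h/μ = 791·0.0802·0.2261/0.00138 = 1.039e+04.
ε/D_h = 0.00019/0.2261 = 0.00084; Haaland gives 1/√f = -1.8 log₁₀[9.03e-05+0.000664] = 5.62, so f = 0.03166.
ΔP = f(L/D_h)(ρV²/2) = 0.03166·9.88/0.2261·2.544 = 3.519 Pa.
ΔP = 0.00352 kPa.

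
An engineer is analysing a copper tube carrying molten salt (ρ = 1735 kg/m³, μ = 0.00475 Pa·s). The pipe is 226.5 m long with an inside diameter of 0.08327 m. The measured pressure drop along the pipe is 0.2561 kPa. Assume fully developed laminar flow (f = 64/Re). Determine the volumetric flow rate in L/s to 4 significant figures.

For laminar flow, f = 64/Re with Re = ρVD/μ, so Darcy-Weisbach reduces to ΔP = 32μLV/D². Solving for V: V = ΔP·D²/(32μL) = 256.1·(0.08327)²/(32·0.00475·226.5) = 0.05158 m/s.
Check: Re = ρVD/μ = 1735·0.05158·0.08327/0.00475 = 1569 < 2300, so the laminar assumption holds.
Q = V·A = 0.05158·(π/4·0.08327²) = 0.0002809 m³/s = 0.2809 L/s.

Q ≈ 0.2809 L/s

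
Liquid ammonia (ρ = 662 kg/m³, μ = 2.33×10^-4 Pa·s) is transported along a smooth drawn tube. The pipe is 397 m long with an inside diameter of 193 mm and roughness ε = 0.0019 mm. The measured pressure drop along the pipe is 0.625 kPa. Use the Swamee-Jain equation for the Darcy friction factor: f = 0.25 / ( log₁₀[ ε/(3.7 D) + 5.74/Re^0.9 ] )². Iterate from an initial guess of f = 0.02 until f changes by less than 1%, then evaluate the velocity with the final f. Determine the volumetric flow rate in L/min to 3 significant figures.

Q ≈ 407 L/min

Rearranging Darcy-Weisbach: V = √(2·ΔP·D/(f·L·ρ)). With ε/D = 1.9e-06/0.193 = 9.84e-06, iterate starting from f = 0.02:
  f = 0.02 → V = √(2·625·0.193/(0.02·397·662)) = 0.2142 m/s; Re = ρVD/μ = 1.175e+05; f → 0.01734
  f = 0.01734 → V = 0.2301 m/s; Re = 1.262e+05; f → 0.0171
  f = 0.0171 → V = 0.2317 m/s; Re = 1.271e+05; f → 0.01707
Converged (Δf/f < 1%). With the final f = 0.01707: V = √(2·625·0.193/(0.01707·397·662)) = 0.2319 m/s.
Q = V·A = 0.2319·(π/4·0.193²) = 0.006784 m³/s = 407 L/min.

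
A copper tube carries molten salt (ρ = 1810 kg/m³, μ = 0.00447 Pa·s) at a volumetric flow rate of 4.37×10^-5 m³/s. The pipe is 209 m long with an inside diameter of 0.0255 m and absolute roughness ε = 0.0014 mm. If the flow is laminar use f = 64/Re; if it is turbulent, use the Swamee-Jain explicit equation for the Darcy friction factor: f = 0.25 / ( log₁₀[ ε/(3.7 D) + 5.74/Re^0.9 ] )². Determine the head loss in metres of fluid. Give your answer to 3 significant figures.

h_f ≈ 0.222 m

Cross-sectional area A = πD²/4 = π(0.0255)²/4 = 0.0005107 m²; mean velocity V = Q/A = 4.37e-05/0.0005107 = 0.08557 m/s.
Reynolds number Re = ρVD/μ = 1810 · 0.08557 · 0.0255 / 0.00447 = 883.5.
Re < 2300 → laminar flow, so f = 64/Re = 64/883.5 = 0.07244 (the turbulent correlation is not needed).
Darcy-Weisbach: ΔP = f(L/D)(ρV²/2) = 0.07244·(209/0.0255)·(1810·0.08557²/2) = 0.07244·8196·6.626 = 3934 Pa.
Head loss h_f = ΔP/(ρg) = 3934/(1810·9.81) = 0.222 m.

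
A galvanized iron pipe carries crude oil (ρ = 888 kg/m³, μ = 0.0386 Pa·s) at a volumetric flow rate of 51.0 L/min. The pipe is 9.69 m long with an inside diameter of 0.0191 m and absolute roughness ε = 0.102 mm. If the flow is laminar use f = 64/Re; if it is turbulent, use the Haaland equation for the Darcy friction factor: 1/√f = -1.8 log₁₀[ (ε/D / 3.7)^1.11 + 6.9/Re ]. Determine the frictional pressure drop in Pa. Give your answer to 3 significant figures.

Q = 51.0 L/min = 51.0/60000 = 0.00085 m³/s.
Cross-sectional area A = πD²/4 = π(0.0191)²/4 = 0.0002865 m²; mean velocity V = Q/A = 0.00085/0.0002865 = 2.967 m/s.
Reynolds number Re = ρVD/μ = 888 · 2.967 · 0.0191 / 0.0386 = 1304.
Re < 2300 → laminar flow, so f = 64/Re = 64/1304 = 0.0491 (the turbulent correlation is not needed).
Darcy-Weisbach: ΔP = f(L/D)(ρV²/2) = 0.0491·(9.69/0.0191)·(888·2.967²/2) = 0.0491·507.3·3908 = 9.733e+04 Pa.

ΔP ≈ 97300 Pa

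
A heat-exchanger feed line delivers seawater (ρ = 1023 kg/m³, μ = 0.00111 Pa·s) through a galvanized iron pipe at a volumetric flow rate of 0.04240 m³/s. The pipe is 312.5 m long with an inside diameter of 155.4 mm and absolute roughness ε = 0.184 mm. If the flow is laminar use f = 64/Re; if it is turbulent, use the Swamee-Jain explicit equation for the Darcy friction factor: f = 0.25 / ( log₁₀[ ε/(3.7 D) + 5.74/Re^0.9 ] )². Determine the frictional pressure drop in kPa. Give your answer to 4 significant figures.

Cross-sectional area A = πD²/4 = π(0.1554)²/4 = 0.01897 m²; mean velocity V = Q/A = 0.0424/0.01897 = 2.235 m/s.
Reynolds number Re = ρVD/μ = 1023 · 2.235 · 0.1554 / 0.00111 = 3.202e+05.
Re > 4000 → turbulent. Relative roughness ε/D = 0.000184/0.1554 = 0.00118. Swamee-Jain: f = 0.25/(log₁₀[0.00118/3.7 + 5.74/3.202e+05^0.9])² = 0.25/(log₁₀[0.00032 + 6.37e-05])² = 0.25/(-3.416)² = 0.02142.
Darcy-Weisbach: ΔP = f(L/D)(ρV²/2) = 0.02142·(312.5/0.1554)·(1023·2.235²/2) = 0.02142·2011·2556 = 1.101e+05 Pa.
ΔP = 1.101e+05 Pa = 110.1 kPa.

ΔP ≈ 110.1 kPa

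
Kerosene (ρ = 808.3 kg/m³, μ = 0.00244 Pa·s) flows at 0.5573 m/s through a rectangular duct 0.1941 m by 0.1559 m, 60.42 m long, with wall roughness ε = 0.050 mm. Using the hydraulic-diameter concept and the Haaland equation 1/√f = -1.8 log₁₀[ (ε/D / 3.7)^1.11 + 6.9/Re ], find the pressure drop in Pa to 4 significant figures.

Hydraulic diameter D_h = 4A/P = 4·(0.1941·0.1559)/(2·(0.1941+0.1559)) = 0.121/0.7 = 0.1729 m.
Re = ρVD_h/μ = 808.3·0.5573·0.1729/0.00244 = 3.192e+04.
ε/D_h = 5e-05/0.1729 = 0.000289; Haaland gives 1/√f = -1.8 log₁₀[2.76e-05+0.000216] = 6.503, so f = 0.02364.
ΔP = f(L/D_h)(ρV²/2) = 0.02364·60.42/0.1729·125.5 = 1037 Pa.

ΔP ≈ 1037 Pa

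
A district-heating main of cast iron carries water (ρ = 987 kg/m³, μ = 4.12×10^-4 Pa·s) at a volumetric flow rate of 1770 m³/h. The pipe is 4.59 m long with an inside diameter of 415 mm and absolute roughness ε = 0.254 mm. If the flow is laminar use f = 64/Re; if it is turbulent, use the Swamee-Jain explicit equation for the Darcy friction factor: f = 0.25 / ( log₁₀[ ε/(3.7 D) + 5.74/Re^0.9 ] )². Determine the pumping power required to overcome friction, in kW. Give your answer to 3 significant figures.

Q = 1770 m³/h = 1770/3600 = 0.4917 m³/s.
Cross-sectional area A = πD²/4 = π(0.415)²/4 = 0.1353 m²; mean velocity V = Q/A = 0.4917/0.1353 = 3.635 m/s.
Reynolds number Re = ρVD/μ = 987 · 3.635 · 0.415 / 0.000412 = 3.614e+06.
Re > 4000 → turbulent. Relative roughness ε/D = 0.000254/0.415 = 0.000612. Swamee-Jain: f = 0.25/(log₁₀[0.000612/3.7 + 5.74/3.614e+06^0.9])² = 0.25/(log₁₀[0.000165 + 7.19e-06])² = 0.25/(-3.763)² = 0.01766.
Darcy-Weisbach: ΔP = f(L/D)(ρV²/2) = 0.01766·(4.59/0.415)·(987·3.635²/2) = 0.01766·11.06·6520 = 1273 Pa.
Pumping power P = QΔP = 0.4917·1273 = 626.0 W = 0.626 kW.

P ≈ 0.626 kW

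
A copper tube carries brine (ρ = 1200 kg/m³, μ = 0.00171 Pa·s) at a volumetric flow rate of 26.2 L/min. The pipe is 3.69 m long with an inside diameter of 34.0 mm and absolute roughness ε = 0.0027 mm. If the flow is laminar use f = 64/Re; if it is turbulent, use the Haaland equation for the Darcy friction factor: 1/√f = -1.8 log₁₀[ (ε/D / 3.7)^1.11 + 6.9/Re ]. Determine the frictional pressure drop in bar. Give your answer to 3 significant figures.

Q = 26.2 L/min = 26.2/60000 = 0.0004367 m³/s.
Cross-sectional area A = πD²/4 = π(0.034)²/4 = 0.0009079 m²; mean velocity V = Q/A = 0.0004367/0.0009079 = 0.481 m/s.
Reynolds number Re = ρVD/μ = 1200 · 0.481 · 0.034 / 0.00171 = 1.148e+04.
Re > 4000 → turbulent. Relative roughness ε/D = 2.7e-06/0.034 = 7.94e-05. Haaland: 1/√f = -1.8 log₁₀[(7.94e-05/3.7)^1.11 + 6.9/1.148e+04] = -1.8 log₁₀[6.58e-06 + 0.000601] = 5.789, so f = 0.02984.
Darcy-Weisbach: ΔP = f(L/D)(ρV²/2) = 0.02984·(3.69/0.034)·(1200·0.481²/2) = 0.02984·108.5·138.8 = 449.4 Pa.
ΔP = 449.4 Pa = 0.00449 bar.

ΔP ≈ 0.00449 bar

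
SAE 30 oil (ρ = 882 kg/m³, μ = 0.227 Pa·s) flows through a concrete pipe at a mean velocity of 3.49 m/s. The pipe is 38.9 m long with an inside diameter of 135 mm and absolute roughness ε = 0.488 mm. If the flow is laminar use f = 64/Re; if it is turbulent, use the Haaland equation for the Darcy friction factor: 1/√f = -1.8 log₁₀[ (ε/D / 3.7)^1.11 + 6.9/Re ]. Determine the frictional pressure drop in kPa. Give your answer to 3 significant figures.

ΔP ≈ 54.1 kPa

Reynolds number Re = ρVD/μ = 882 · 3.49 · 0.135 / 0.227 = 1831.
Re < 2300 → laminar flow, so f = 64/Re = 64/1831 = 0.03496 (the turbulent correlation is not needed).
Darcy-Weisbach: ΔP = f(L/D)(ρV²/2) = 0.03496·(38.9/0.135)·(882·3.49²/2) = 0.03496·288.1·5371 = 5.411e+04 Pa.
ΔP = 5.411e+04 Pa = 54.1 kPa.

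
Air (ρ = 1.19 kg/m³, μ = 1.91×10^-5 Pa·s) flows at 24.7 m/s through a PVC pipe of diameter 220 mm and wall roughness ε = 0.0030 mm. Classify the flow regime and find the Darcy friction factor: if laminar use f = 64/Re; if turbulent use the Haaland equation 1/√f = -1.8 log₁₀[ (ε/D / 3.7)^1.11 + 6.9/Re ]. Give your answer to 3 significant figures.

Re = ρVD/μ = 1.19·24.7·0.22/1.91e-05 = 3.386e+05.
Re > 4000 → turbulent. ε/D = 3e-06/0.22 = 1.36e-05; Haaland: 1/√f = -1.8 log₁₀[9.31e-07 + 2.04e-05] = 8.409, so f = 0.01414.

f ≈ 0.0141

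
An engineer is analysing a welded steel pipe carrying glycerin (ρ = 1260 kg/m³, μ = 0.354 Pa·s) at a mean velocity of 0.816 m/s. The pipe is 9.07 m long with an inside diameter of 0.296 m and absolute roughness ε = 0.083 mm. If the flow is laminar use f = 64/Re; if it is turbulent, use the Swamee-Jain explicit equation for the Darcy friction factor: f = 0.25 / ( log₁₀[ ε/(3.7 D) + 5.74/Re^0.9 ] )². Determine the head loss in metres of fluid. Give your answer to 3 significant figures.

h_f ≈ 0.0774 m

Reynolds number Re = ρVD/μ = 1260 · 0.816 · 0.296 / 0.354 = 859.7.
Re < 2300 → laminar flow, so f = 64/Re = 64/859.7 = 0.07444 (the turbulent correlation is not needed).
Darcy-Weisbach: ΔP = f(L/D)(ρV²/2) = 0.07444·(9.07/0.296)·(1260·0.816²/2) = 0.07444·30.64·419.5 = 956.9 Pa.
Head loss h_f = ΔP/(ρg) = 956.9/(1260·9.81) = 0.0774 m.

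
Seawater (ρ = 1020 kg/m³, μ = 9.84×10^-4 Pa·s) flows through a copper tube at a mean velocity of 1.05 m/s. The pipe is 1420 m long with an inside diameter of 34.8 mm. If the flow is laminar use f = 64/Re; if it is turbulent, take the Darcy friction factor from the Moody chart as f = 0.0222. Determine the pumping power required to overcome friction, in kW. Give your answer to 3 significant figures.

P ≈ 0.509 kW

Reynolds number Re = ρVD/μ = 1020 · 1.05 · 0.0348 / 0.000984 = 3.788e+04.
Re > 4000 → turbulent; use the Moody-chart value f = 0.0222.
Darcy-Weisbach: ΔP = f(L/D)(ρV²/2) = 0.0222·(1420/0.0348)·(1020·1.05²/2) = 0.0222·4.08e+04·562.3 = 5.093e+05 Pa.
Q = V·A = 1.05·0.0009511 = 0.0009987 m³/s.
Pumping power P = QΔP = 0.0009987·5.093e+05 = 508.7 W = 0.509 kW.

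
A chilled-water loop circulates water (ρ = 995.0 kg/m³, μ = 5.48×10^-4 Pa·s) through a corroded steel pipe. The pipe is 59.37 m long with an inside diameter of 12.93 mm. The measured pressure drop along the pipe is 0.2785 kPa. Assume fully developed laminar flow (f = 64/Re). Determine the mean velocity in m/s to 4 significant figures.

For laminar flow, f = 64/Re with Re = ρVD/μ, so Darcy-Weisbach reduces to ΔP = 32μLV/D². Solving for V: V = ΔP·D²/(32μL) = 278.5·(0.01293)²/(32·0.000548·59.37) = 0.04472 m/s.
Check: Re = ρVD/μ = 995·0.04472·0.01293/0.000548 = 1050 < 2300, so the laminar assumption holds.

V ≈ 0.04472 m/s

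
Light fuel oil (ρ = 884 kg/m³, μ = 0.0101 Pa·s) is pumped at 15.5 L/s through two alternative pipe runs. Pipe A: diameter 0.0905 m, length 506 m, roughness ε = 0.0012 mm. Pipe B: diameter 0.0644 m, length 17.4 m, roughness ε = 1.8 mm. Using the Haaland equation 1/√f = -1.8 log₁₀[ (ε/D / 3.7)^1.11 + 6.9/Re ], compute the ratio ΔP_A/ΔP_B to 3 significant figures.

Pipe A: V = Q/A = 0.0155/0.006433 = 2.41 m/s; Re = 1.909e+04; ε/D = 1.33e-05; Haaland → f = 0.02607; ΔP_A = f(L/D)(ρV²/2) = 3.741e+05 Pa.
Pipe B: V = Q/A = 0.0155/0.003257 = 4.759 m/s; Re = 2.682e+04; ε/D = 0.028; Haaland → f = 0.05682; ΔP_B = f(L/D)(ρV²/2) = 1.537e+05 Pa.
ΔP_A/ΔP_B = 3.741e+05/1.537e+05 = 2.43.

ΔP_A/ΔP_B ≈ 2.43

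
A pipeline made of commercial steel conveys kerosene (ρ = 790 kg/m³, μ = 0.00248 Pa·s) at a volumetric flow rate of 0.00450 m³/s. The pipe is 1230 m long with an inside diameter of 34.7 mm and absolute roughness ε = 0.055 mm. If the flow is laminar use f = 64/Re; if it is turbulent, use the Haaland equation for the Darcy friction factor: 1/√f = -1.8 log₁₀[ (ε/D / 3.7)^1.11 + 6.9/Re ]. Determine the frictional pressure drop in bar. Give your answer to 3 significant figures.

Cross-sectional area A = πD²/4 = π(0.0347)²/4 = 0.0009457 m²; mean velocity V = Q/A = 0.0045/0.0009457 = 4.758 m/s.
Reynolds number Re = ρVD/μ = 790 · 4.758 · 0.0347 / 0.00248 = 5.26e+04.
Re > 4000 → turbulent. Relative roughness ε/D = 5.5e-05/0.0347 = 0.00159. Haaland: 1/√f = -1.8 log₁₀[(0.00159/3.7)^1.11 + 6.9/5.26e+04] = -1.8 log₁₀[0.000183 + 0.000131] = 6.306, so f = 0.02515.
Darcy-Weisbach: ΔP = f(L/D)(ρV²/2) = 0.02515·(1230/0.0347)·(790·4.758²/2) = 0.02515·3.545e+04·8944 = 7.972e+06 Pa.
ΔP = 7.972e+06 Pa = 79.7 bar.

ΔP ≈ 79.7 bar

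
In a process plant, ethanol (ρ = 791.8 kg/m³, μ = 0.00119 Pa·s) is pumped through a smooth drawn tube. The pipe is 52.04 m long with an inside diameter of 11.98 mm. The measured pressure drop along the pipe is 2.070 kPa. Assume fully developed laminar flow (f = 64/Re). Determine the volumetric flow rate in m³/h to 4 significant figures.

For laminar flow, f = 64/Re with Re = ρVD/μ, so Darcy-Weisbach reduces to ΔP = 32μLV/D². Solving for V: V = ΔP·D²/(32μL) = 2070·(0.01198)²/(32·0.00119·52.04) = 0.1499 m/s.
Check: Re = ρVD/μ = 791.8·0.1499·0.01198/0.00119 = 1195 < 2300, so the laminar assumption holds.
Q = V·A = 0.1499·(π/4·0.01198²) = 1.69e-05 m³/s = 0.06084 m³/h.

Q ≈ 0.06084 m³/h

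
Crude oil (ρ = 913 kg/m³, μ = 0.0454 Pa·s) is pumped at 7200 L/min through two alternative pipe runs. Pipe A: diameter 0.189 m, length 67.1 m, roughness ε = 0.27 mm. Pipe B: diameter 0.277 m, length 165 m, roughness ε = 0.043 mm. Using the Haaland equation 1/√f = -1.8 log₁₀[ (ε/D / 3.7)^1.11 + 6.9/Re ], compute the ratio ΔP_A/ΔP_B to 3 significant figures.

ΔP_A/ΔP_B ≈ 2.69

Pipe A: V = Q/A = 0.12/0.02806 = 4.277 m/s; Re = 1.626e+04; ε/D = 0.00143; Haaland → f = 0.02956; ΔP_A = f(L/D)(ρV²/2) = 8.765e+04 Pa.
Pipe B: V = Q/A = 0.12/0.06026 = 1.991 m/s; Re = 1.109e+04; ε/D = 0.000155; Haaland → f = 0.0302; ΔP_B = f(L/D)(ρV²/2) = 3.257e+04 Pa.
ΔP_A/ΔP_B = 8.765e+04/3.257e+04 = 2.69.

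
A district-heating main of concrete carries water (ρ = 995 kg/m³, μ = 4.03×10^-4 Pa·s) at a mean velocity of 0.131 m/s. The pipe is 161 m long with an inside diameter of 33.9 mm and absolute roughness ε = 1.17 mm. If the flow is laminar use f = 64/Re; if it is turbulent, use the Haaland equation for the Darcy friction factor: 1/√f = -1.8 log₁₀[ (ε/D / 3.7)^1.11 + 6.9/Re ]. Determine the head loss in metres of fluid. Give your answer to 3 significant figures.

Reynolds number Re = ρVD/μ = 995 · 0.131 · 0.0339 / 0.000403 = 1.096e+04.
Re > 4000 → turbulent. Relative roughness ε/D = 0.00117/0.0339 = 0.0345. Haaland: 1/√f = -1.8 log₁₀[(0.0345/3.7)^1.11 + 6.9/1.096e+04] = -1.8 log₁₀[0.00558 + 0.000629] = 3.973, so f = 0.06336.
Darcy-Weisbach: ΔP = f(L/D)(ρV²/2) = 0.06336·(161/0.0339)·(995·0.131²/2) = 0.06336·4749·8.538 = 2569 Pa.
Head loss h_f = ΔP/(ρg) = 2569/(995·9.81) = 0.263 m.

h_f ≈ 0.263 m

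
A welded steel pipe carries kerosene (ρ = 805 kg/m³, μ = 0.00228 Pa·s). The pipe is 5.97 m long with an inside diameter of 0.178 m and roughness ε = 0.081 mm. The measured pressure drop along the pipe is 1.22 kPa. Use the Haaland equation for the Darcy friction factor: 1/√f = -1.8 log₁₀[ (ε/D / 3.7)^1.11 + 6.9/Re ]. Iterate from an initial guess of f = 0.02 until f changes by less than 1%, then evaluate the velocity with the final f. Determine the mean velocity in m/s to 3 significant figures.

V ≈ 2.17 m/s

Rearranging Darcy-Weisbach: V = √(2·ΔP·D/(f·L·ρ)). With ε/D = 8.1e-05/0.178 = 0.000455, iterate starting from f = 0.02:
  f = 0.02 → V = √(2·1220·0.178/(0.02·5.97·805)) = 2.126 m/s; Re = ρVD/μ = 1.336e+05; f → 0.01918
  f = 0.01918 → V = 2.171 m/s; Re = 1.364e+05; f → 0.01913
Converged (Δf/f < 1%). With the final f = 0.01913: V = √(2·1220·0.178/(0.01913·5.97·805)) = 2.173 m/s.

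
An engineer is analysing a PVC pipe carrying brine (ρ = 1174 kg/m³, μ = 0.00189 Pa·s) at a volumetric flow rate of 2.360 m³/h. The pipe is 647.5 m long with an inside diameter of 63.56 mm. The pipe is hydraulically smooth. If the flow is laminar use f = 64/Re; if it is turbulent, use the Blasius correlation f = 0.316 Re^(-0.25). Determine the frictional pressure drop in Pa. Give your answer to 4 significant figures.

ΔP ≈ 8488 Pa

Q = 2.360 m³/h = 2.360/3600 = 0.0006556 m³/s.
Cross-sectional area A = πD²/4 = π(0.06356)²/4 = 0.003173 m²; mean velocity V = Q/A = 0.0006556/0.003173 = 0.2066 m/s.
Reynolds number Re = ρVD/μ = 1174 · 0.2066 · 0.06356 / 0.00189 = 8157.
Re > 4000 → turbulent. Smooth-pipe (Blasius): f = 0.316 Re^(-0.25) = 0.316/(8157)^0.25 = 0.03325.
Darcy-Weisbach: ΔP = f(L/D)(ρV²/2) = 0.03325·(647.5/0.06356)·(1174·0.2066²/2) = 0.03325·1.019e+04·25.06 = 8488 Pa.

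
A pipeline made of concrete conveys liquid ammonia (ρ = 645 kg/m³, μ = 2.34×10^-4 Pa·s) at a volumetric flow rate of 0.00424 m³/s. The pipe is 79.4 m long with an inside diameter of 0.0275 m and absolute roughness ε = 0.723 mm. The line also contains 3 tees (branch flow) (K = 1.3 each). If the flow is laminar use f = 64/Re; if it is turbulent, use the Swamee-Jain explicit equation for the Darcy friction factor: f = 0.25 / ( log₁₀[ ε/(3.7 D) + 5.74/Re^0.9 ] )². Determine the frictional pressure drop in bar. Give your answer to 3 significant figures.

Cross-sectional area A = πD²/4 = π(0.0275)²/4 = 0.000594 m²; mean velocity V = Q/A = 0.00424/0.000594 = 7.139 m/s.
Reynolds number Re = ρVD/μ = 645 · 7.139 · 0.0275 / 0.000234 = 5.411e+05.
Re > 4000 → turbulent. Relative roughness ε/D = 0.000723/0.0275 = 0.0263. Swamee-Jain: f = 0.25/(log₁₀[0.0263/3.7 + 5.74/5.411e+05^0.9])² = 0.25/(log₁₀[0.00711 + 3.97e-05])² = 0.25/(-2.146)² = 0.05429.
Total minor-loss coefficient ΣK = 3·1.3 = 3.9.
ΔP = [f·L/D + ΣK]·(ρV²/2) = [0.05429·79.4/0.0275 + 3.9]·(645·7.139²/2) = [156.7 + 3.9]·1.643e+04 = 2.64e+06 Pa.
ΔP = 2.64e+06 Pa = 26.4 bar.

ΔP ≈ 26.4 bar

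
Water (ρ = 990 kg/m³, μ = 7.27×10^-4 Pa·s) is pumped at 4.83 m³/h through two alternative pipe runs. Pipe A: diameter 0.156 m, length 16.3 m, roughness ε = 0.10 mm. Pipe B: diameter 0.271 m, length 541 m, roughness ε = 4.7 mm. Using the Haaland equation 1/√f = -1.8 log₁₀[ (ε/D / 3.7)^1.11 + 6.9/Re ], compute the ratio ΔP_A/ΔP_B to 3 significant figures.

Pipe A: V = Q/A = 0.001342/0.01911 = 0.07019 m/s; Re = 1.491e+04; ε/D = 0.000641; Haaland → f = 0.02876; ΔP_A = f(L/D)(ρV²/2) = 7.329 Pa.
Pipe B: V = Q/A = 0.001342/0.05768 = 0.02326 m/s; Re = 8584; ε/D = 0.0173; Haaland → f = 0.05066; ΔP_B = f(L/D)(ρV²/2) = 27.09 Pa.
ΔP_A/ΔP_B = 7.329/27.09 = 0.271.

ΔP_A/ΔP_B ≈ 0.271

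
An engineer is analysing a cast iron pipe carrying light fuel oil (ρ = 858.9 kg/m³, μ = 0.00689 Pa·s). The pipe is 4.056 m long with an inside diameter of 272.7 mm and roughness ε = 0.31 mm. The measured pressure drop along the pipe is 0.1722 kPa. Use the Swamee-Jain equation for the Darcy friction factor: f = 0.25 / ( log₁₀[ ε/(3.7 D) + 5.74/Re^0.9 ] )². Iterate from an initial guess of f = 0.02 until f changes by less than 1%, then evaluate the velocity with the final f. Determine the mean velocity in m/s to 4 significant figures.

V ≈ 1.021 m/s

Rearranging Darcy-Weisbach: V = √(2·ΔP·D/(f·L·ρ)). With ε/D = 0.00031/0.2727 = 0.00114, iterate starting from f = 0.02:
  f = 0.02 → V = √(2·172.2·0.2727/(0.02·4.056·858.9)) = 1.161 m/s; Re = ρVD/μ = 3.947e+04; f → 0.02537
  f = 0.02537 → V = 1.031 m/s; Re = 3.504e+04; f → 0.02582
  f = 0.02582 → V = 1.022 m/s; Re = 3.473e+04; f → 0.02586
Converged (Δf/f < 1%). With the final f = 0.02586: V = √(2·172.2·0.2727/(0.02586·4.056·858.9)) = 1.021 m/s.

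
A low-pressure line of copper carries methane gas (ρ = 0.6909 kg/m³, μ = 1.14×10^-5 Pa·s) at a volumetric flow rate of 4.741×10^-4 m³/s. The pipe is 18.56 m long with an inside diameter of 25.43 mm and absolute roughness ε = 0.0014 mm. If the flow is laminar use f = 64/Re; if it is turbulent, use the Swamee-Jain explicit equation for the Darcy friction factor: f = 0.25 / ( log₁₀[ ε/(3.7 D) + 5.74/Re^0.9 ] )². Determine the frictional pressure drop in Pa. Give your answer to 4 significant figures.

Cross-sectional area A = πD²/4 = π(0.02543)²/4 = 0.0005079 m²; mean velocity V = Q/A = 0.0004741/0.0005079 = 0.9334 m/s.
Reynolds number Re = ρVD/μ = 0.6909 · 0.9334 · 0.02543 / 1.14e-05 = 1439.
Re < 2300 → laminar flow, so f = 64/Re = 64/1439 = 0.04449 (the turbulent correlation is not needed).
Darcy-Weisbach: ΔP = f(L/D)(ρV²/2) = 0.04449·(18.56/0.02543)·(0.6909·0.9334²/2) = 0.04449·729.8·0.301 = 9.773 Pa.

ΔP ≈ 9.773 Pa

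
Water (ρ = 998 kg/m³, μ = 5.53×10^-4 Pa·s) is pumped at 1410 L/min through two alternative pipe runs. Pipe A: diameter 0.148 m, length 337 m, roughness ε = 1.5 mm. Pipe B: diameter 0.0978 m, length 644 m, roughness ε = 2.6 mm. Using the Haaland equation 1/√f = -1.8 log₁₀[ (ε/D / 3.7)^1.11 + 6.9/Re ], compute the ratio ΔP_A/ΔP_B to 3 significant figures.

Pipe A: V = Q/A = 0.0235/0.0172 = 1.366 m/s; Re = 3.649e+05; ε/D = 0.0101; Haaland → f = 0.03831; ΔP_A = f(L/D)(ρV²/2) = 8.122e+04 Pa.
Pipe B: V = Q/A = 0.0235/0.007512 = 3.128 m/s; Re = 5.521e+05; ε/D = 0.0266; Haaland → f = 0.05458; ΔP_B = f(L/D)(ρV²/2) = 1.755e+06 Pa.
ΔP_A/ΔP_B = 8.122e+04/1.755e+06 = 0.0463.

ΔP_A/ΔP_B ≈ 0.0463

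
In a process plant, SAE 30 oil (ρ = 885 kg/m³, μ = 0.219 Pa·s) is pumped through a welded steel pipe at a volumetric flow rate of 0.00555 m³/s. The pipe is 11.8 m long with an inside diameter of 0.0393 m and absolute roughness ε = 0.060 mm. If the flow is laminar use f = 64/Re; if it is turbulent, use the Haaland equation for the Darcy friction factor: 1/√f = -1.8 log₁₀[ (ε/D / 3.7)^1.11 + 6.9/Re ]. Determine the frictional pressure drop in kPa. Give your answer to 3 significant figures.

Cross-sectional area A = πD²/4 = π(0.0393)²/4 = 0.001213 m²; mean velocity V = Q/A = 0.00555/0.001213 = 4.575 m/s.
Reynolds number Re = ρVD/μ = 885 · 4.575 · 0.0393 / 0.219 = 726.6.
Re < 2300 → laminar flow, so f = 64/Re = 64/726.6 = 0.08808 (the turbulent correlation is not needed).
Darcy-Weisbach: ΔP = f(L/D)(ρV²/2) = 0.08808·(11.8/0.0393)·(885·4.575²/2) = 0.08808·300.3·9263 = 2.45e+05 Pa.
ΔP = 2.45e+05 Pa = 245 kPa.

ΔP ≈ 245 kPa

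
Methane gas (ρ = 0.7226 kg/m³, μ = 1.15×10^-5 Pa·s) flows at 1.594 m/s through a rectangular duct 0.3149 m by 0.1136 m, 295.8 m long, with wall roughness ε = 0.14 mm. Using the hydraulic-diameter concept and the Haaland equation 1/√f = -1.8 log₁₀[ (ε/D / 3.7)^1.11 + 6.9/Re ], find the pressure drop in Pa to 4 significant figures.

Hydraulic diameter D_h = 4A/P = 4·(0.3149·0.1136)/(2·(0.3149+0.1136)) = 0.1431/0.857 = 0.167 m.
Re = ρVD_h/μ = 0.7226·1.594·0.167/1.15e-05 = 1.672e+04.
ε/D_h = 0.00014/0.167 = 0.000838; Haaland gives 1/√f = -1.8 log₁₀[9e-05+0.000413] = 5.938, so f = 0.02836.
ΔP = f(L/D_h)(ρV²/2) = 0.02836·295.8/0.167·0.918 = 46.13 Pa.

ΔP ≈ 46.13 Pa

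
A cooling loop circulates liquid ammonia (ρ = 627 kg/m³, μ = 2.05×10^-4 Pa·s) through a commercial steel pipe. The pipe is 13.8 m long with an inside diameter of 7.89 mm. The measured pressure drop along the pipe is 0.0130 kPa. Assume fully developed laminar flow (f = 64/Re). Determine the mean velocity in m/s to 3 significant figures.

For laminar flow, f = 64/Re with Re = ρVD/μ, so Darcy-Weisbach reduces to ΔP = 32μLV/D². Solving for V: V = ΔP·D²/(32μL) = 13·(0.00789)²/(32·0.000205·13.8) = 0.00894 m/s.
Check: Re = ρVD/μ = 627·0.00894·0.00789/0.000205 = 215.7 < 2300, so the laminar assumption holds.

V ≈ 0.00894 m/s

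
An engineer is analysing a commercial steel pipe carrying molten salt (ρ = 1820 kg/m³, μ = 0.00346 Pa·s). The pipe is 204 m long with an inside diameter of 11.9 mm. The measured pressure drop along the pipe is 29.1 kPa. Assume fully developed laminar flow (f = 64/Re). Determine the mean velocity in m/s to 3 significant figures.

For laminar flow, f = 64/Re with Re = ρVD/μ, so Darcy-Weisbach reduces to ΔP = 32μLV/D². Solving for V: V = ΔP·D²/(32μL) = 2.91e+04·(0.0119)²/(32·0.00346·204) = 0.1824 m/s.
Check: Re = ρVD/μ = 1820·0.1824·0.0119/0.00346 = 1142 < 2300, so the laminar assumption holds.

V ≈ 0.182 m/s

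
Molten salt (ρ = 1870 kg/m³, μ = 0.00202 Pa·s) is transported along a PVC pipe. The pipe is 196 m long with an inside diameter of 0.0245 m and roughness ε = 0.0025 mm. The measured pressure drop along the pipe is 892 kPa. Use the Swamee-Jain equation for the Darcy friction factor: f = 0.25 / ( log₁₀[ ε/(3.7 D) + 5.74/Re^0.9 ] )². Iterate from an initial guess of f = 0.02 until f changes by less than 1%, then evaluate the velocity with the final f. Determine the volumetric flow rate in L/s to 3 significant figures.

Q ≈ 1.13 L/s

Rearranging Darcy-Weisbach: V = √(2·ΔP·D/(f·L·ρ)). With ε/D = 2.5e-06/0.0245 = 0.000102, iterate starting from f = 0.02:
  f = 0.02 → V = √(2·8.92e+05·0.0245/(0.02·196·1870)) = 2.442 m/s; Re = ρVD/μ = 5.538e+04; f → 0.02073
  f = 0.02073 → V = 2.399 m/s; Re = 5.44e+04; f → 0.0208
Converged (Δf/f < 1%). With the final f = 0.0208: V = √(2·8.92e+05·0.0245/(0.0208·196·1870)) = 2.394 m/s.
Q = V·A = 2.394·(π/4·0.0245²) = 0.001129 m³/s = 1.13 L/s.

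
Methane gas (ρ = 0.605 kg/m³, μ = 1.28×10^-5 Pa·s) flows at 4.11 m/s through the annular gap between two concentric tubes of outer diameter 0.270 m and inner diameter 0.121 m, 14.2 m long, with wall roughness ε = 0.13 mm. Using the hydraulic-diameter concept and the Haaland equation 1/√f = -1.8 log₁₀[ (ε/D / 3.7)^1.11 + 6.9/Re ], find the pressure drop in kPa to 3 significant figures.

Hydraulic diameter D_h = 4A/P = D_o - D_i = 0.27 - 0.121 = 0.149 m.
Re = ρVD_h/μ = 0.605·4.11·0.149/1.28e-05 = 2.894e+04.
ε/D_h = 0.00013/0.149 = 0.000872; Haaland gives 1/√f = -1.8 log₁₀[9.41e-05+0.000238] = 6.261, so f = 0.02551.
ΔP = f(L/D_h)(ρV²/2) = 0.02551·14.2/0.149·5.11 = 12.42 Pa.
ΔP = 0.0124 kPa.

ΔP ≈ 0.0124 kPa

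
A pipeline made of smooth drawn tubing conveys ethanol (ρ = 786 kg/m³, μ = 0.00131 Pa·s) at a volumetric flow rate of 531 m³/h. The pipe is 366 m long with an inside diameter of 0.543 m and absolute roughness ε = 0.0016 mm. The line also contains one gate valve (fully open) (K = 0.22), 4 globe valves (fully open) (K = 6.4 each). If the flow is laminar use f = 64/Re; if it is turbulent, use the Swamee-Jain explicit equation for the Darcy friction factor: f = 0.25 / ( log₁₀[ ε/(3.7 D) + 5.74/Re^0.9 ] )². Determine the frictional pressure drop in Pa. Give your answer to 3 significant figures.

Q = 531 m³/h = 531/3600 = 0.1475 m³/s.
Cross-sectional area A = πD²/4 = π(0.543)²/4 = 0.2316 m²; mean velocity V = Q/A = 0.1475/0.2316 = 0.6369 m/s.
Reynolds number Re = ρVD/μ = 786 · 0.6369 · 0.543 / 0.00131 = 2.075e+05.
Re > 4000 → turbulent. Relative roughness ε/D = 1.6e-06/0.543 = 2.95e-06. Swamee-Jain: f = 0.25/(log₁₀[2.95e-06/3.7 + 5.74/2.075e+05^0.9])² = 0.25/(log₁₀[7.96e-07 + 9.41e-05])² = 0.25/(-4.023)² = 0.01545.
Total minor-loss coefficient ΣK = 1·0.22 + 4·6.4 = 25.8.
ΔP = [f·L/D + ΣK]·(ρV²/2) = [0.01545·366/0.543 + 25.8]·(786·0.6369²/2) = [10.41 + 25.8]·159.4 = 5777 Pa.

ΔP ≈ 5780 Pa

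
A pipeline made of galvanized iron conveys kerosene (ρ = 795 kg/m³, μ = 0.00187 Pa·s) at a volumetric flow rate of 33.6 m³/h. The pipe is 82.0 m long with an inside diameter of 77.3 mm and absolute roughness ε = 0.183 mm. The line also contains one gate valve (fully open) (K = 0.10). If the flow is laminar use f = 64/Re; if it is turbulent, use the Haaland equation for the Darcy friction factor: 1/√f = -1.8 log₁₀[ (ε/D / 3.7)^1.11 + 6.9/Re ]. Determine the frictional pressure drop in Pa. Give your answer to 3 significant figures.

ΔP ≈ 44500 Pa

Q = 33.6 m³/h = 33.6/3600 = 0.009333 m³/s.
Cross-sectional area A = πD²/4 = π(0.0773)²/4 = 0.004693 m²; mean velocity V = Q/A = 0.009333/0.004693 = 1.989 m/s.
Reynolds number Re = ρVD/μ = 795 · 1.989 · 0.0773 / 0.00187 = 6.536e+04.
Re > 4000 → turbulent. Relative roughness ε/D = 0.000183/0.0773 = 0.00237. Haaland: 1/√f = -1.8 log₁₀[(0.00237/3.7)^1.11 + 6.9/6.536e+04] = -1.8 log₁₀[0.000285 + 0.000106] = 6.135, so f = 0.02657.
Total minor-loss coefficient ΣK = 1·0.1 = 0.1.
ΔP = [f·L/D + ΣK]·(ρV²/2) = [0.02657·82/0.0773 + 0.1]·(795·1.989²/2) = [28.18 + 0.1]·1572 = 4.447e+04 Pa.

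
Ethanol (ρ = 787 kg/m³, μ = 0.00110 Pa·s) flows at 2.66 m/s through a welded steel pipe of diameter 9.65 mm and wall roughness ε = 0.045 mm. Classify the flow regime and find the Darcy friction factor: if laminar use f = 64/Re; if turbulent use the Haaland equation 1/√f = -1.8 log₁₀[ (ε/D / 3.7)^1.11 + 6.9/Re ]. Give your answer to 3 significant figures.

Re = ρVD/μ = 787·2.66·0.00965/0.0011 = 1.837e+04.
Re > 4000 → turbulent. ε/D = 4.5e-05/0.00965 = 0.00466; Haaland: 1/√f = -1.8 log₁₀[0.000605 + 0.000376] = 5.415, so f = 0.0341.

f ≈ 0.0341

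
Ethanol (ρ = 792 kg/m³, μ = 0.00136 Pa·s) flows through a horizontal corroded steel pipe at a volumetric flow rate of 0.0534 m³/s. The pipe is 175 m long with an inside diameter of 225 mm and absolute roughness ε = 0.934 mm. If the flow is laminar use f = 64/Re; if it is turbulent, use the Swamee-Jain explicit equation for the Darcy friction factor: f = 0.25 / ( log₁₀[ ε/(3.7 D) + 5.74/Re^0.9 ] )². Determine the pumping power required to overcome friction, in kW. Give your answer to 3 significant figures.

Cross-sectional area A = πD²/4 = π(0.225)²/4 = 0.03976 m²; mean velocity V = Q/A = 0.0534/0.03976 = 1.343 m/s.
Reynolds number Re = ρVD/μ = 792 · 1.343 · 0.225 / 0.00136 = 1.76e+05.
Re > 4000 → turbulent. Relative roughness ε/D = 0.000934/0.225 = 0.00415. Swamee-Jain: f = 0.25/(log₁₀[0.00415/3.7 + 5.74/1.76e+05^0.9])² = 0.25/(log₁₀[0.00112 + 0.000109])² = 0.25/(-2.91)² = 0.02953.
Darcy-Weisbach: ΔP = f(L/D)(ρV²/2) = 0.02953·(175/0.225)·(792·1.343²/2) = 0.02953·777.8·714.3 = 1.64e+04 Pa.
Pumping power P = QΔP = 0.0534·1.64e+04 = 876.0 W = 0.876 kW.

P ≈ 0.876 kW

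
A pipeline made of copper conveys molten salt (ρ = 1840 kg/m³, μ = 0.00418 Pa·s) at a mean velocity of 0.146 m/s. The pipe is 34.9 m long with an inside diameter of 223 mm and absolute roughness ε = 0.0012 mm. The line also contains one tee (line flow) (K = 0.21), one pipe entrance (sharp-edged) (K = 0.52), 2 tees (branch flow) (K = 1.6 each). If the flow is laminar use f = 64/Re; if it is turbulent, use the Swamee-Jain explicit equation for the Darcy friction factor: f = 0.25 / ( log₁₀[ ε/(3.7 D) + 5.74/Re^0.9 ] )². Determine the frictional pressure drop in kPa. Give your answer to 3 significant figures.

ΔP ≈ 0.163 kPa

Reynolds number Re = ρVD/μ = 1840 · 0.146 · 0.223 / 0.00418 = 1.433e+04.
Re > 4000 → turbulent. Relative roughness ε/D = 1.2e-06/0.223 = 5.38e-06. Swamee-Jain: f = 0.25/(log₁₀[5.38e-06/3.7 + 5.74/1.433e+04^0.9])² = 0.25/(log₁₀[1.45e-06 + 0.00104])² = 0.25/(-2.981)² = 0.02813.
Total minor-loss coefficient ΣK = 1·0.21 + 1·0.52 + 2·1.6 = 3.93.
ΔP = [f·L/D + ΣK]·(ρV²/2) = [0.02813·34.9/0.223 + 3.93]·(1840·0.146²/2) = [4.402 + 3.93]·19.61 = 163.4 Pa.
ΔP = 163.4 Pa = 0.163 kPa.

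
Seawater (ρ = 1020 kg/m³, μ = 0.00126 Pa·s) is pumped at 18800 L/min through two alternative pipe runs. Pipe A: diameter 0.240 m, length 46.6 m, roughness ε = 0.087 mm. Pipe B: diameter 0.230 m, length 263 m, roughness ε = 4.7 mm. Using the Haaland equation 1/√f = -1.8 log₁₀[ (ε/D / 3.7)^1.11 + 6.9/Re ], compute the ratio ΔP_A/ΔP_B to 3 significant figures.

Pipe A: V = Q/A = 0.3133/0.04524 = 6.926 m/s; Re = 1.346e+06; ε/D = 0.000363; Haaland → f = 0.01601; ΔP_A = f(L/D)(ρV²/2) = 7.603e+04 Pa.
Pipe B: V = Q/A = 0.3133/0.04155 = 7.542 m/s; Re = 1.404e+06; ε/D = 0.0204; Haaland → f = 0.04917; ΔP_B = f(L/D)(ρV²/2) = 1.631e+06 Pa.
ΔP_A/ΔP_B = 7.603e+04/1.631e+06 = 0.0466.

ΔP_A/ΔP_B ≈ 0.0466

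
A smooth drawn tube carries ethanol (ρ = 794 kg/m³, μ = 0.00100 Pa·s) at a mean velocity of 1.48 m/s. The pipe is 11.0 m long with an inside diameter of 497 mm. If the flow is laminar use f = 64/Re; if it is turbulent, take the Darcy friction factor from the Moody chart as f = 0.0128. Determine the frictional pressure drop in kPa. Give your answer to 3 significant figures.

Reynolds number Re = ρVD/μ = 794 · 1.48 · 0.497 / 0.001 = 5.84e+05.
Re > 4000 → turbulent; use the Moody-chart value f = 0.0128.
Darcy-Weisbach: ΔP = f(L/D)(ρV²/2) = 0.0128·(11/0.497)·(794·1.48²/2) = 0.0128·22.13·869.6 = 246.4 Pa.
ΔP = 246.4 Pa = 0.246 kPa.

ΔP ≈ 0.246 kPa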